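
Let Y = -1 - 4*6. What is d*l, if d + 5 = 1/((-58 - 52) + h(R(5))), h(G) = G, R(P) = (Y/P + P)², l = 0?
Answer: 0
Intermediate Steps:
Y = -25 (Y = -1 - 24 = -25)
R(P) = (P - 25/P)² (R(P) = (-25/P + P)² = (P - 25/P)²)
d = -551/110 (d = -5 + 1/((-58 - 52) + (-25 + 5²)²/5²) = -5 + 1/(-110 + (-25 + 25)²/25) = -5 + 1/(-110 + (1/25)*0²) = -5 + 1/(-110 + (1/25)*0) = -5 + 1/(-110 + 0) = -5 + 1/(-110) = -5 - 1/110 = -551/110 ≈ -5.0091)
d*l = -551/110*0 = 0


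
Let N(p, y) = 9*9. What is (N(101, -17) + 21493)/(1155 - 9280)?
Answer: -21574/8125 ≈ -2.6553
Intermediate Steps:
N(p, y) = 81
(N(101, -17) + 21493)/(1155 - 9280) = (81 + 21493)/(1155 - 9280) = 21574/(-8125) = 21574*(-1/8125) = -21574/8125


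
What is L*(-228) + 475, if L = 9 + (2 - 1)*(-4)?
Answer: -665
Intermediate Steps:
L = 5 (L = 9 + 1*(-4) = 9 - 4 = 5)
L*(-228) + 475 = 5*(-228) + 475 = -1140 + 475 = -665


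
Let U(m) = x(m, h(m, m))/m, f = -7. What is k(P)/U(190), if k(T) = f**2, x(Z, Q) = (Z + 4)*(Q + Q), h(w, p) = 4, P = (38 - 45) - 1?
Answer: 4655/776 ≈ 5.9987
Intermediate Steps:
P = -8 (P = -7 - 1 = -8)
x(Z, Q) = 2*Q*(4 + Z) (x(Z, Q) = (4 + Z)*(2*Q) = 2*Q*(4 + Z))
k(T) = 49 (k(T) = (-7)**2 = 49)
U(m) = (32 + 8*m)/m (U(m) = (2*4*(4 + m))/m = (32 + 8*m)/m)
k(P)/U(190) = 49/(8 + 32/190) = 49/(8 + 32*(1/190)) = 49/(8 + 16/95) = 49/(776/95) = 49*(95/776) = 4655/776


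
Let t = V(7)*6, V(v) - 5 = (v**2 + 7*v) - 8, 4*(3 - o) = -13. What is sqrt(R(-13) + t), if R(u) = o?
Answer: sqrt(2305)/2 ≈ 24.005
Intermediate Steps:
o = 25/4 (o = 3 - 1/4*(-13) = 3 + 13/4 = 25/4 ≈ 6.2500)
R(u) = 25/4
V(v) = -3 + v**2 + 7*v (V(v) = 5 + ((v**2 + 7*v) - 8) = 5 + (-8 + v**2 + 7*v) = -3 + v**2 + 7*v)
t = 570 (t = (-3 + 7**2 + 7*7)*6 = (-3 + 49 + 49)*6 = 95*6 = 570)
sqrt(R(-13) + t) = sqrt(25/4 + 570) = sqrt(2305/4) = sqrt(2305)/2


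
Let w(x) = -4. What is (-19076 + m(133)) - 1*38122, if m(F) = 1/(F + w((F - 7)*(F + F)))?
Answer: -7378541/129 ≈ -57198.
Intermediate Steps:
m(F) = 1/(-4 + F) (m(F) = 1/(F - 4) = 1/(-4 + F))
(-19076 + m(133)) - 1*38122 = (-19076 + 1/(-4 + 133)) - 1*38122 = (-19076 + 1/129) - 38122 = -2460803/129 - 38122 = -7378541/129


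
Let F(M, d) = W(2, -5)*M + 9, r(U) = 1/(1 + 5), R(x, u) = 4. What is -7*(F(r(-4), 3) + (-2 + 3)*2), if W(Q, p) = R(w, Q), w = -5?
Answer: -245/3 ≈ -81.667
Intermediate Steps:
W(Q, p) = 4
r(U) = 1/6
F(M, d) = 9 + 4*M (F(M, d) = 4*M + 9 = 9 + 4*M)
-7*(F(r(-4), 3) + (-2 + 3)*2) = -7*((9 + 4*(1/6)) + (-2 + 3)*2) = -7*((9 + 2/3) + 1*2) = -7*(29/3 + 2) = -7*35/3 = -245/3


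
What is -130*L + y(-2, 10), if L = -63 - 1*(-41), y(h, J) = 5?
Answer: 2865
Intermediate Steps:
L = -22 (L = -63 + 41 = -22)
-130*L + y(-2, 10) = -130*(-22) + 5 = 2860 + 5 = 2865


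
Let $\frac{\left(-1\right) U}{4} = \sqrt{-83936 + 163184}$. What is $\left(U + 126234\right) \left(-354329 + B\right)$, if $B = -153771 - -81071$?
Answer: $-53905578786 + 6832464 \sqrt{4953} \approx -5.3425 \cdot 10^{10}$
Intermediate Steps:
$U = - 16 \sqrt{4953}$ ($U = - 4 \sqrt{-83936 + 163184} = - 4 \sqrt{79248} = - 4 \cdot 4 \sqrt{4953} = - 16 \sqrt{4953} \approx -1126.0$)
$B = -72700$ ($B = -153771 + 81071 = -72700$)
$\left(U + 126234\right) \left(-354329 + B\right) = \left(- 16 \sqrt{4953} + 126234\right) \left(-354329 - 72700\right) = \left(126234 - 16 \sqrt{4953}\right) \left(-427029\right) = -53905578786 + 6832464 \sqrt{4953}$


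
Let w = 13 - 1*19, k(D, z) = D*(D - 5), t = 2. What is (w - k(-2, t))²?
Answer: 400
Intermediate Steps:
k(D, z) = D*(-5 + D)
w = -6 (w = 13 - 19 = -6)
(w - k(-2, t))² = (-6 - (-2)*(-5 - 2))² = (-6 - (-2)*(-7))² = (-6 - 1*14)² = (-6 - 14)² = (-20)² = 400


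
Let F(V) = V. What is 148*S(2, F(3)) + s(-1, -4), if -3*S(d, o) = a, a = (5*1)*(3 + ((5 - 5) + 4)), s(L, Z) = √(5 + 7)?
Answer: -5180/3 + 2*√3 ≈ -1723.2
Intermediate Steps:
s(L, Z) = 2*√3 (s(L, Z) = √12 = 2*√3)
a = 35 (a = 5*(3 + (0 + 4)) = 5*(3 + 4) = 5*7 = 35)
S(d, o) = -35/3 (S(d, o) = -⅓*35 = -35/3)
148*S(2, F(3)) + s(-1, -4) = 148*(-35/3) + 2*√3 = -5180/3 + 2*√3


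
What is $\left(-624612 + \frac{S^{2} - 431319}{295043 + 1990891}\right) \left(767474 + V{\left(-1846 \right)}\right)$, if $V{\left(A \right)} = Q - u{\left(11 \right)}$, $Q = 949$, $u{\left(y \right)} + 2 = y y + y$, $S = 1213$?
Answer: $- \frac{548492350484719247}{1142967} \approx -4.7988 \cdot 10^{11}$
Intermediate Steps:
$u{\left(y \right)} = -2 + y + y^{2}$ ($u{\left(y \right)} = -2 + \left(y y + y\right) = -2 + \left(y^{2} + y\right) = -2 + \left(y + y^{2}\right) = -2 + y + y^{2}$)
$V{\left(A \right)} = 819$ ($V{\left(A \right)} = 949 - \left(-2 + 11 + 11^{2}\right) = 949 - \left(-2 + 11 + 121\right) = 949 - 130 = 819$)
$\left(-624612 + \frac{S^{2} - 431319}{295043 + 1990891}\right) \left(767474 + V{\left(-1846 \right)}\right) = \left(-624612 + \frac{1213^{2} - 431319}{295043 + 1990891}\right) \left(767474 + 819\right) = \left(-624612 + \frac{1471369 - 431319}{2285934}\right) 768293 = \left(-624612 + 1040050 \cdot \frac{1}{2285934}\right) 768293 = \left(-624612 + \frac{520025}{1142967}\right) 768293 = \left(- \frac{713910383779}{1142967}\right) 768293 = - \frac{548492350484719247}{1142967}$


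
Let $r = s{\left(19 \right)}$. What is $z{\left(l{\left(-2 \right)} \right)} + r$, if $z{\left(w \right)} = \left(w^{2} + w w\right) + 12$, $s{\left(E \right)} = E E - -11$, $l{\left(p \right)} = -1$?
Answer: $386$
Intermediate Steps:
$s{\left(E \right)} = 11 + E^{2}$ ($s{\left(E \right)} = E^{2} + 11 = 11 + E^{2}$)
$z{\left(w \right)} = 12 + 2 w^{2}$ ($z{\left(w \right)} = \left(w^{2} + w^{2}\right) + 12 = 2 w^{2} + 12 = 12 + 2 w^{2}$)
$r = 372$ ($r = 11 + 19^{2} = 11 + 361 = 372$)
$z{\left(l{\left(-2 \right)} \right)} + r = \left(12 + 2 \left(-1\right)^{2}\right) + 372 = \left(12 + 2 \cdot 1\right) + 372 = \left(12 + 2\right) + 372 = 14 + 372 = 386$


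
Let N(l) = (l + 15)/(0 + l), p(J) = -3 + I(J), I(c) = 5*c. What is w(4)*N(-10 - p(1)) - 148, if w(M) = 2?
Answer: -297/2 ≈ -148.50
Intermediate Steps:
p(J) = -3 + 5*J
N(l) = (15 + l)/l
w(4)*N(-10 - p(1)) - 148 = 2*((15 + (-10 - (-3 + 5*1)))/(-10 - (-3 + 5*1))) - 148 = 2*((15 + (-10 - (-3 + 5)))/(-10 - (-3 + 5))) - 148 = 2*((15 + (-10 - 1*2))/(-10 - 1*2)) - 148 = 2*((15 + (-10 - 2))/(-10 - 2)) - 148 = 2*((15 - 12)/(-12)) - 148 = 2*(-1/12*3) - 148 = 2*(-¼) - 148 = -½ - 148 = -297/2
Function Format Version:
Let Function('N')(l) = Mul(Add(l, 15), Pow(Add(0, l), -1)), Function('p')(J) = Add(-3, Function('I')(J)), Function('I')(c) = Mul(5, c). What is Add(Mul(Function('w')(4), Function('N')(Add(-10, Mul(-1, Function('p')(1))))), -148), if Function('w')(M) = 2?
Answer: Rational(-297, 2) ≈ -148.50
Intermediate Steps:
Function('p')(J) = Add(-3, Mul(5, J))
Function('N')(l) = Mul(Pow(l, -1), Add(15, l)) (Function('N')(l) = Mul(Add(15, l), Pow(l, -1)) = Mul(Pow(l, -1), Add(15, l)))
Add(Mul(Function('w')(4), Function('N')(Add(-10, Mul(-1, Function('p')(1))))), -148) = Add(Mul(2, Mul(Pow(Add(-10, Mul(-1, Add(-3, Mul(5, 1)))), -1), Add(15, Add(-10, Mul(-1, Add(-3, Mul(5, 1))))))), -148) = Add(Mul(2, Mul(Pow(Add(-10, Mul(-1, Add(-3, 5))), -1), Add(15, Add(-10, Mul(-1, Add(-3, 5)))))), -148) = Add(Mul(2, Mul(Pow(Add(-10, Mul(-1, 2)), -1), Add(15, Add(-10, Mul(-1, 2))))), -148) = Add(Mul(2, Mul(Pow(Add(-10, -2), -1), Add(15, Add(-10, -2)))), -148) = Add(Mul(2, Mul(Pow(-12, -1), Add(15, -12))), -148) = Add(Mul(2, Mul(Rational(-1, 12), 3)), -148) = Add(Mul(2, Rational(-1, 4)), -148) = Add(Rational(-1, 2), -148) = Rational(-297, 2)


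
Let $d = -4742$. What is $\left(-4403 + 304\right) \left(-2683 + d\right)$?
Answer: $30435075$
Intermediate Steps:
$\left(-4403 + 304\right) \left(-2683 + d\right) = \left(-4403 + 304\right) \left(-2683 - 4742\right) = \left(-4099\right) \left(-7425\right) = 30435075$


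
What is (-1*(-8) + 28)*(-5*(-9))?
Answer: 1620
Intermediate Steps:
(-1*(-8) + 28)*(-5*(-9)) = (8 + 28)*45 = 36*45 = 1620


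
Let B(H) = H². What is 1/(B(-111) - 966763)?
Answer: -1/954442 ≈ -1.0477e-6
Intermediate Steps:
1/(B(-111) - 966763) = 1/((-111)² - 966763) = 1/(12321 - 966763) = 1/(-954442) = -1/954442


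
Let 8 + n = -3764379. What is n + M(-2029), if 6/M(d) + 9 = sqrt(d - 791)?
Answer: -3640162247/967 - 4*I*sqrt(705)/967 ≈ -3.7644e+6 - 0.10983*I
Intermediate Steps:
n = -3764387 (n = -8 - 3764379 = -3764387)
M(d) = 6/(-9 + sqrt(-791 + d)) (M(d) = 6/(-9 + sqrt(d - 791)) = 6/(-9 + sqrt(-791 + d)))
n + M(-2029) = -3764387 + 6/(-9 + sqrt(-791 - 2029)) = -3764387 + 6/(-9 + sqrt(-2820)) = -3764387 + 6/(-9 + 2*I*sqrt(705))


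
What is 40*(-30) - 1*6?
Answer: -1206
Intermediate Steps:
40*(-30) - 1*6 = -1200 - 6 = -1206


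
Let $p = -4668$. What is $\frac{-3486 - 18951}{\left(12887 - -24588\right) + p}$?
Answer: $- \frac{22437}{32807} \approx -0.68391$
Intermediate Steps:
$\frac{-3486 - 18951}{\left(12887 - -24588\right) + p} = \frac{-3486 - 18951}{\left(12887 - -24588\right) - 4668} = - \frac{22437}{\left(12887 + 24588\right) - 4668} = - \frac{22437}{37475 - 4668} = - \frac{22437}{32807}$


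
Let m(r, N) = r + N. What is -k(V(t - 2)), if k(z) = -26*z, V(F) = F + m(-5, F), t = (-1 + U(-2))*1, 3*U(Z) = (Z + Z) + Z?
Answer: -390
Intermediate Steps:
U(Z) = Z (U(Z) = ((Z + Z) + Z)/3 = (2*Z + Z)/3 = (3*Z)/3 = Z)
t = -3 (t = (-1 - 2)*1 = -3*1 = -3)
m(r, N) = N + r
V(F) = -5 + 2*F (V(F) = F + (F - 5) = F + (-5 + F) = -5 + 2*F)
-k(V(t - 2)) = -(-26)*(-5 + 2*(-3 - 2)) = -(-26)*(-5 + 2*(-5)) = -(-26)*(-5 - 10) = -(-26)*(-15) = -1*390 = -390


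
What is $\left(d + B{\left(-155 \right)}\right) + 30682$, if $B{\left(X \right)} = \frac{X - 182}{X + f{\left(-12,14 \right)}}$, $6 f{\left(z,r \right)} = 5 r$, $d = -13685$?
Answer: $\frac{7309721}{430} \approx 16999.0$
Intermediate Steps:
$f{\left(z,r \right)} = \frac{5 r}{6}$
$B{\left(X \right)} = \frac{-182 + X}{\frac{35}{3} + X}$ ($B{\left(X \right)} = \frac{X - 182}{X + \frac{5}{6} \cdot 14} = \frac{-182 + X}{X + \frac{35}{3}} = \frac{-182 + X}{\frac{35}{3} + X}$)
$\left(d + B{\left(-155 \right)}\right) + 30682 = \left(-13685 + \frac{3 \left(-182 - 155\right)}{35 + 3 \left(-155\right)}\right) + 30682 = \left(-13685 + 3 \frac{1}{35 - 465} \left(-337\right)\right) + 30682 = \left(-13685 + 3 \frac{1}{-430} \left(-337\right)\right) + 30682 = \left(-13685 + 3 \left(- \frac{1}{430}\right) \left(-337\right)\right) + 30682 = \left(-13685 + \frac{1011}{430}\right) + 30682 = - \frac{5883539}{430} + 30682 = \frac{7309721}{430}$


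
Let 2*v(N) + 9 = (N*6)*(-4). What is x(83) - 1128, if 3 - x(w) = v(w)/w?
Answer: -184749/166 ≈ -1112.9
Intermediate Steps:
v(N) = -9/2 - 12*N (v(N) = -9/2 + ((N*6)*(-4))/2 = -9/2 + ((6*N)*(-4))/2 = -9/2 + (-24*N)/2 = -9/2 - 12*N)
x(w) = 3 - (-9/2 - 12*w)/w
x(83) - 1128 = (15 + (9/2)/83) - 1128 = (15 + (9/2)*(1/83)) - 1128 = (15 + 9/166) - 1128 = 2499/166 - 1128 = -184749/166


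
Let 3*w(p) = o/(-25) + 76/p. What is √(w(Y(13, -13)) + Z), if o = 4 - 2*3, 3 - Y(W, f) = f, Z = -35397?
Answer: 23*I*√6691/10 ≈ 188.14*I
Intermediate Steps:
Y(W, f) = 3 - f
o = -2 (o = 4 - 6 = -2)
w(p) = 2/75 + 76/(3*p) (w(p) = (-2/(-25) + 76/p)/3 = (-2*(-1/25) + 76/p)/3 = (2/25 + 76/p)/3 = 2/75 + 76/(3*p))
√(w(Y(13, -13)) + Z) = √(2*(950 + (3 - 1*(-13)))/(75*(3 - 1*(-13))) - 35397) = √(2*(950 + (3 + 13))/(75*(3 + 13)) - 35397) = √((2/75)*(950 + 16)/16 - 35397) = √((2/75)*(1/16)*966 - 35397) = √(161/100 - 35397) = √(-3539539/100) = 23*I*√6691/10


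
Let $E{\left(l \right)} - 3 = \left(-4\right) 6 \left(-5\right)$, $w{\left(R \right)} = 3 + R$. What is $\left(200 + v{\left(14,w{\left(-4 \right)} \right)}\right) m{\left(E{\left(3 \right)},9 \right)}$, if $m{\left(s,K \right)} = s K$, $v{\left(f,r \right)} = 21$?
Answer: $244647$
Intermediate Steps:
$E{\left(l \right)} = 123$ ($E{\left(l \right)} = 3 + \left(-4\right) 6 \left(-5\right) = 3 - -120 = 3 + 120 = 123$)
$m{\left(s,K \right)} = K s$
$\left(200 + v{\left(14,w{\left(-4 \right)} \right)}\right) m{\left(E{\left(3 \right)},9 \right)} = \left(200 + 21\right) 9 \cdot 123 = 221 \cdot 1107 = 244647$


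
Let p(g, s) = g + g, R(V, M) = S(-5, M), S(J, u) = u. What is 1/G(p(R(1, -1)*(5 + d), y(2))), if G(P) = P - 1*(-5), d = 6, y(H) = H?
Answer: -1/17 ≈ -0.058824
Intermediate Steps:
R(V, M) = M
p(g, s) = 2*g
G(P) = 5 + P (G(P) = P + 5 = 5 + P)
1/G(p(R(1, -1)*(5 + d), y(2))) = 1/(5 + 2*(-(5 + 6))) = 1/(5 + 2*(-1*11)) = 1/(5 + 2*(-11)) = 1/(5 - 22) = 1/(-17) = -1/17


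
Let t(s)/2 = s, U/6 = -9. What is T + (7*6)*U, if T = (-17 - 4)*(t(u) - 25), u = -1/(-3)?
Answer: -1757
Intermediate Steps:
u = 1/3 (u = -1*(-1/3) = 1/3 ≈ 0.33333)
U = -54 (U = 6*(-9) = -54)
t(s) = 2*s
T = 511 (T = (-17 - 4)*(2*(1/3) - 25) = -21*(2/3 - 25) = -21*(-73/3) = 511)
T + (7*6)*U = 511 + (7*6)*(-54) = 511 + 42*(-54) = 511 - 2268 = -1757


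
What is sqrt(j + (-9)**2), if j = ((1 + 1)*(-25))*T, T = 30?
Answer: I*sqrt(1419) ≈ 37.67*I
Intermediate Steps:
j = -1500 (j = ((1 + 1)*(-25))*30 = (2*(-25))*30 = -50*30 = -1500)
sqrt(j + (-9)**2) = sqrt(-1500 + (-9)**2) = sqrt(-1500 + 81) = sqrt(-1419) = I*sqrt(1419)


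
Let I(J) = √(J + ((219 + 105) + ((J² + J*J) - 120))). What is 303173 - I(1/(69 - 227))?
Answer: 303173 - 25*√2037/79 ≈ 3.0316e+5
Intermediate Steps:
I(J) = √(204 + J + 2*J²) (I(J) = √(J + (324 + ((J² + J²) - 120))) = √(J + (324 + (2*J² - 120))) = √(J + (324 + (-120 + 2*J²))) = √(J + (204 + 2*J²)) = √(204 + J + 2*J²))
303173 - I(1/(69 - 227)) = 303173 - √(204 + 1/(69 - 227) + 2*(1/(69 - 227))²) = 303173 - √(204 + 1/(-158) + 2*(1/(-158))²) = 303173 - √(204 - 1/158 + 2*(-1/158)²) = 303173 - √(204 - 1/158 + 2*(1/24964)) = 303173 - √(204 - 1/158 + 1/12482) = 303173 - √(1273125/6241) = 303173 - 25*√2037/79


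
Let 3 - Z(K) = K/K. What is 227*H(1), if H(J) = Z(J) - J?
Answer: 227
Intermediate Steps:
Z(K) = 2 (Z(K) = 3 - K/K = 3 - 1*1 = 3 - 1 = 2)
H(J) = 2 - J
227*H(1) = 227*(2 - 1*1) = 227*(2 - 1) = 227*1 = 227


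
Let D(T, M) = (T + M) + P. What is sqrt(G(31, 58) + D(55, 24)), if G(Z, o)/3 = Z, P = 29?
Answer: sqrt(201) ≈ 14.177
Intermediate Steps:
G(Z, o) = 3*Z
D(T, M) = 29 + M + T (D(T, M) = (T + M) + 29 = (M + T) + 29 = 29 + M + T)
sqrt(G(31, 58) + D(55, 24)) = sqrt(3*31 + (29 + 24 + 55)) = sqrt(93 + 108) = sqrt(201)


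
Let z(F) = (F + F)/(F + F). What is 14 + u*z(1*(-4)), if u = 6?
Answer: 20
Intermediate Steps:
z(F) = 1 (z(F) = (2*F)/((2*F)) = (2*F)*(1/(2*F)) = 1)
14 + u*z(1*(-4)) = 14 + 6*1 = 14 + 6 = 20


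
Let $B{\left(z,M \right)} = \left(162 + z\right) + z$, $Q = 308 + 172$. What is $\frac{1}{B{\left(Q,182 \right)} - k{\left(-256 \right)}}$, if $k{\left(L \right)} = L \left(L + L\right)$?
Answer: $- \frac{1}{129950} \approx -7.6953 \cdot 10^{-6}$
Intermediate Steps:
$k{\left(L \right)} = 2 L^{2}$ ($k{\left(L \right)} = L 2 L = 2 L^{2}$)
$Q = 480$
$B{\left(z,M \right)} = 162 + 2 z$
$\frac{1}{B{\left(Q,182 \right)} - k{\left(-256 \right)}} = \frac{1}{\left(162 + 2 \cdot 480\right) - 2 \left(-256\right)^{2}} = \frac{1}{\left(162 + 960\right) - 2 \cdot 65536} = \frac{1}{1122 - 131072} = \frac{1}{-129950} = - \frac{1}{129950}$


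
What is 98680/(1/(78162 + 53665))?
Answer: 13008688360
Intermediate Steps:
98680/(1/(78162 + 53665)) = 98680/(1/131827) = 98680*131827 = 13008688360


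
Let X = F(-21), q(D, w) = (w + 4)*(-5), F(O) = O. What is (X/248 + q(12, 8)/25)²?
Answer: 9492561/1537600 ≈ 6.1736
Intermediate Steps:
q(D, w) = -20 - 5*w (q(D, w) = (4 + w)*(-5) = -20 - 5*w)
X = -21
(X/248 + q(12, 8)/25)² = (-21/248 + (-20 - 5*8)/25)² = (-21*1/248 + (-20 - 40)*(1/25))² = (-21/248 - 60*1/25)² = (-21/248 - 12/5)² = (-3081/1240)² = 9492561/1537600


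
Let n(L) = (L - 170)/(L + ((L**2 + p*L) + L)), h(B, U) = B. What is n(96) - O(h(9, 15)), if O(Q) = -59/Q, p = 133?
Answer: 24217/3696 ≈ 6.5522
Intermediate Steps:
n(L) = (-170 + L)/(L**2 + 135*L) (n(L) = (L - 170)/(L + ((L**2 + 133*L) + L)) = (-170 + L)/(L + (L**2 + 134*L)) = (-170 + L)/(L**2 + 135*L))
n(96) - O(h(9, 15)) = (-170 + 96)/(96*(135 + 96)) - (-59)/9 = (1/96)*(-74)/231 - (-59)/9 = (1/96)*(1/231)*(-74) - 1*(-59/9) = -37/11088 + 59/9 = 24217/3696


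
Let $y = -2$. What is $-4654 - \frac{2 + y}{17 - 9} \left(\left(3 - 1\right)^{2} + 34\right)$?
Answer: $-4654$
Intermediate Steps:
$-4654 - \frac{2 + y}{17 - 9} \left(\left(3 - 1\right)^{2} + 34\right) = -4654 - \frac{2 - 2}{17 - 9} \left(\left(3 - 1\right)^{2} + 34\right) = -4654 - \frac{0}{8} \left(2^{2} + 34\right) = -4654 - 0 \cdot \frac{1}{8} \left(4 + 34\right) = -4654 - 0 \cdot 38 = -4654 - 0 = -4654 + 0 = -4654$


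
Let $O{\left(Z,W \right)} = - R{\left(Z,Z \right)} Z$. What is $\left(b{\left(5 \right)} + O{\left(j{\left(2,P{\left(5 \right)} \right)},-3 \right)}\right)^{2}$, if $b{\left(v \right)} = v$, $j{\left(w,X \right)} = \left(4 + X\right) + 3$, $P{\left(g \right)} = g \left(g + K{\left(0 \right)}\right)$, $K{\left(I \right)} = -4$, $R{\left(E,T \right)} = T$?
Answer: $19321$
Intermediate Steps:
$P{\left(g \right)} = g \left(-4 + g\right)$ ($P{\left(g \right)} = g \left(g - 4\right) = g \left(-4 + g\right)$)
$j{\left(w,X \right)} = 7 + X$
$O{\left(Z,W \right)} = - Z^{2}$ ($O{\left(Z,W \right)} = - Z Z = - Z^{2}$)
$\left(b{\left(5 \right)} + O{\left(j{\left(2,P{\left(5 \right)} \right)},-3 \right)}\right)^{2} = \left(5 - \left(7 + 5 \left(-4 + 5\right)\right)^{2}\right)^{2} = \left(5 - \left(7 + 5 \cdot 1\right)^{2}\right)^{2} = \left(5 - \left(7 + 5\right)^{2}\right)^{2} = \left(5 - 12^{2}\right)^{2} = \left(5 - 144\right)^{2} = \left(-139\right)^{2} = 19321$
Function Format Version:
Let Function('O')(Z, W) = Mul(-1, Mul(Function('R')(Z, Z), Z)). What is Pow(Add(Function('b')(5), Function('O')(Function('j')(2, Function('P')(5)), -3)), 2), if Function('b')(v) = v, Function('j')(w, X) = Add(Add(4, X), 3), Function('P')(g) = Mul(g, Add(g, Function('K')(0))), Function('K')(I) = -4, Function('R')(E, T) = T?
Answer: 19321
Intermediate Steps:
Function('P')(g) = Mul(g, Add(-4, g)) (Function('P')(g) = Mul(g, Add(g, -4)) = Mul(g, Add(-4, g)))
Function('j')(w, X) = Add(7, X)
Function('O')(Z, W) = Mul(-1, Pow(Z, 2)) (Function('O')(Z, W) = Mul(-1, Mul(Z, Z)) = Mul(-1, Pow(Z, 2)))
Pow(Add(Function('b')(5), Function('O')(Function('j')(2, Function('P')(5)), -3)), 2) = Pow(Add(5, Mul(-1, Pow(Add(7, Mul(5, Add(-4, 5))), 2))), 2) = Pow(Add(5, Mul(-1, Pow(Add(7, Mul(5, 1)), 2))), 2) = Pow(Add(5, Mul(-1, Pow(Add(7, 5), 2))), 2) = Pow(Add(5, Mul(-1, Pow(12, 2))), 2) = Pow(Add(5, Mul(-1, 144)), 2) = Pow(Add(5, -144), 2) = Pow(-139, 2) = 19321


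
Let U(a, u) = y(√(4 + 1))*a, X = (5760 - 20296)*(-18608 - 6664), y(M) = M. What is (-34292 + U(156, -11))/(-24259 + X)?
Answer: -34292/367329533 + 156*√5/367329533 ≈ -9.2405e-5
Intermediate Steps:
X = 367353792 (X = -14536*(-25272) = 367353792)
U(a, u) = a*√5 (U(a, u) = √(4 + 1)*a = √5*a = a*√5)
(-34292 + U(156, -11))/(-24259 + X) = (-34292 + 156*√5)/(-24259 + 367353792) = (-34292 + 156*√5)/367329533 = (-34292 + 156*√5)*(1/367329533) = -34292/367329533 + 156*√5/367329533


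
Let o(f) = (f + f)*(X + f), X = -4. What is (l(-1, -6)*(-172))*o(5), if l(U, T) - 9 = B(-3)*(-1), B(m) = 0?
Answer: -15480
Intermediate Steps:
o(f) = 2*f*(-4 + f) (o(f) = (f + f)*(-4 + f) = (2*f)*(-4 + f) = 2*f*(-4 + f))
l(U, T) = 9 (l(U, T) = 9 + 0*(-1) = 9 + 0 = 9)
(l(-1, -6)*(-172))*o(5) = (9*(-172))*(2*5*(-4 + 5)) = -3096*5 = -1548*10 = -15480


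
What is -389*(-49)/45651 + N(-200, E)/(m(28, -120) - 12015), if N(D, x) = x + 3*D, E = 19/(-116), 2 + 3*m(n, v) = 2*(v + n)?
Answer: 29881341821/63953946732 ≈ 0.46723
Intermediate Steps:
m(n, v) = -2/3 + 2*n/3 + 2*v/3 (m(n, v) = -2/3 + (2*(v + n))/3 = -2/3 + (2*(n + v))/3 = -2/3 + (2*n + 2*v)/3 = -2/3 + (2*n/3 + 2*v/3) = -2/3 + 2*n/3 + 2*v/3)
E = -19/116 (E = 19*(-1/116) = -19/116 ≈ -0.16379)
-389*(-49)/45651 + N(-200, E)/(m(28, -120) - 12015) = -389*(-49)/45651 + (-19/116 + 3*(-200))/((-2/3 + (2/3)*28 + (2/3)*(-120)) - 12015) = 19061*(1/45651) + (-19/116 - 600)/((-2/3 + 56/3 - 80) - 12015) = 19061/45651 - 69619/(116*(-62 - 12015)) = 19061/45651 - 69619/116/(-12077) = 19061/45651 - 69619/116*(-1/12077) = 19061/45651 + 69619/1400932 = 29881341821/63953946732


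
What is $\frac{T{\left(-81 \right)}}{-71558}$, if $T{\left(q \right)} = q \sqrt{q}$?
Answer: $\frac{729 i}{71558} \approx 0.010188 i$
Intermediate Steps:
$T{\left(q \right)} = q^{\frac{3}{2}}$
$\frac{T{\left(-81 \right)}}{-71558} = \frac{\left(-81\right)^{\frac{3}{2}}}{-71558} = - 729 i \left(- \frac{1}{71558}\right) = \frac{729 i}{71558}$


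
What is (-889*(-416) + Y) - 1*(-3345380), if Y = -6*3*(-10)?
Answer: 3715384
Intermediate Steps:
Y = 180 (Y = -18*(-10) = 180)
(-889*(-416) + Y) - 1*(-3345380) = (-889*(-416) + 180) - 1*(-3345380) = (369824 + 180) + 3345380 = 370004 + 3345380 = 3715384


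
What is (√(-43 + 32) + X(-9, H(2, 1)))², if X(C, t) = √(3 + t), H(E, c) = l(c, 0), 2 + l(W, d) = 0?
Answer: (1 + I*√11)² ≈ -10.0 + 6.6332*I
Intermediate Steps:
l(W, d) = -2 (l(W, d) = -2 + 0 = -2)
H(E, c) = -2
(√(-43 + 32) + X(-9, H(2, 1)))² = (√(-43 + 32) + √(3 - 2))² = (√(-11) + √1)² = (I*√11 + 1)² = (1 + I*√11)²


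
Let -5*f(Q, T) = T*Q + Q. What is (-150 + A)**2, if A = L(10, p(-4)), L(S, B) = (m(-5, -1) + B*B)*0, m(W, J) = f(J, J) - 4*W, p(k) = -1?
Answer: 22500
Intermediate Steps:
f(Q, T) = -Q/5 - Q*T/5 (f(Q, T) = -(T*Q + Q)/5 = -(Q*T + Q)/5 = -(Q + Q*T)/5 = -Q/5 - Q*T/5)
m(W, J) = -4*W - J*(1 + J)/5 (m(W, J) = -J*(1 + J)/5 - 4*W = -4*W - J*(1 + J)/5)
L(S, B) = 0 (L(S, B) = ((-4*(-5) - 1/5*(-1)*(1 - 1)) + B*B)*0 = ((20 - 1/5*(-1)*0) + B**2)*0 = ((20 + 0) + B**2)*0 = (20 + B**2)*0 = 0)
A = 0
(-150 + A)**2 = (-150 + 0)**2 = (-150)**2 = 22500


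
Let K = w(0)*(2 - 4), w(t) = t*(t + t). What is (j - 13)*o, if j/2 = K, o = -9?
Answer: 117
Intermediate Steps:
w(t) = 2*t² (w(t) = t*(2*t) = 2*t²)
K = 0 (K = (2*0²)*(2 - 4) = (2*0)*(-2) = 0*(-2) = 0)
j = 0 (j = 2*0 = 0)
(j - 13)*o = (0 - 13)*(-9) = -13*(-9) = 117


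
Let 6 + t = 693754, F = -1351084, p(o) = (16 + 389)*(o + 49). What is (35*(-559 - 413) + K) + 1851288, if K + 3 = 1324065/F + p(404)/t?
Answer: 212917912378496865/117163977854 ≈ 1.8173e+6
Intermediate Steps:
p(o) = 19845 + 405*o (p(o) = 405*(49 + o) = 19845 + 405*o)
t = 693748 (t = -6 + 693754 = 693748)
K = -435328286007/117163977854 (K = -3 + (1324065/(-1351084) + (19845 + 405*404)/693748) = -3 + (1324065*(-1/1351084) + (19845 + 163620)*(1/693748)) = -3 + (-1324065/1351084 + 183465*(1/693748)) = -3 + (-1324065/1351084 + 183465/693748) = -3 - 83836352445/117163977854 = -435328286007/117163977854 ≈ -3.7155)
(35*(-559 - 413) + K) + 1851288 = (35*(-559 - 413) - 435328286007/117163977854) + 1851288 = (35*(-972) - 435328286007/117163977854) + 1851288 = (-34020 - 435328286007/117163977854) + 1851288 = -3986353854879087/117163977854 + 1851288 = 212917912378496865/117163977854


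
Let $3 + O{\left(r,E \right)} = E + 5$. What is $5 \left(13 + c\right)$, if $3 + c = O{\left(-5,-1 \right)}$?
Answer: $55$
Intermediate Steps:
$O{\left(r,E \right)} = 2 + E$ ($O{\left(r,E \right)} = -3 + \left(E + 5\right) = -3 + \left(5 + E\right) = 2 + E$)
$c = -2$ ($c = -3 + \left(2 - 1\right) = -3 + 1 = -2$)
$5 \left(13 + c\right) = 5 \left(13 - 2\right) = 5 \cdot 11 = 55$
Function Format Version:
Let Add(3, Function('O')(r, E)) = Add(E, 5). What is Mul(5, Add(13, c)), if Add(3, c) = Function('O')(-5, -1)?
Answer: 55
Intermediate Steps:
Function('O')(r, E) = Add(2, E) (Function('O')(r, E) = Add(-3, Add(E, 5)) = Add(-3, Add(5, E)) = Add(2, E))
c = -2 (c = Add(-3, Add(2, -1)) = Add(-3, 1) = -2)
Mul(5, Add(13, c)) = Mul(5, Add(13, -2)) = Mul(5, 11) = 55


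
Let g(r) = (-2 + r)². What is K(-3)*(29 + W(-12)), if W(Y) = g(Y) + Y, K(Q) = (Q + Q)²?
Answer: 7668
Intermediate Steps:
K(Q) = 4*Q² (K(Q) = (2*Q)² = 4*Q²)
W(Y) = Y + (-2 + Y)² (W(Y) = (-2 + Y)² + Y = Y + (-2 + Y)²)
K(-3)*(29 + W(-12)) = (4*(-3)²)*(29 + (-12 + (-2 - 12)²)) = (4*9)*(29 + (-12 + (-14)²)) = 36*(29 + (-12 + 196)) = 36*(29 + 184) = 36*213 = 7668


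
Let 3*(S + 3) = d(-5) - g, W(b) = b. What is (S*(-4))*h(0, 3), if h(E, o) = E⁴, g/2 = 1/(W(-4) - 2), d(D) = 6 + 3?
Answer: 0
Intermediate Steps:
d(D) = 9
g = -⅓ (g = 2/(-4 - 2) = 2/(-6) = 2*(-⅙) = -⅓ ≈ -0.33333)
S = ⅑ (S = -3 + (9 - 1*(-⅓))/3 = -3 + (9 + ⅓)/3 = -3 + (⅓)*(28/3) = -3 + 28/9 = ⅑ ≈ 0.11111)
(S*(-4))*h(0, 3) = ((⅑)*(-4))*0⁴ = -4/9*0 = 0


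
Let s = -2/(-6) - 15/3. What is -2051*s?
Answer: 28714/3 ≈ 9571.3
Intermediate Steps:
s = -14/3 (s = -2*(-1/6) - 15*1/3 = 1/3 - 5 = -14/3 ≈ -4.6667)
-2051*s = -2051*(-14/3) = 28714/3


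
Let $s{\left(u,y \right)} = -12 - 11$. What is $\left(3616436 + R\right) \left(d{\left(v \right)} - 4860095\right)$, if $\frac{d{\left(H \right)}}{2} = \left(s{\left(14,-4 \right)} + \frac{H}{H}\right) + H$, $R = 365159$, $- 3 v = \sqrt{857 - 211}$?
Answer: $-19351105141705 - \frac{7963190 \sqrt{646}}{3} \approx -1.9351 \cdot 10^{13}$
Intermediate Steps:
$v = - \frac{\sqrt{646}}{3}$ ($v = - \frac{\sqrt{857 - 211}}{3} = - \frac{\sqrt{646}}{3} \approx -8.4722$)
$s{\left(u,y \right)} = -23$
$d{\left(H \right)} = -44 + 2 H$ ($d{\left(H \right)} = 2 \left(\left(-23 + \frac{H}{H}\right) + H\right) = 2 \left(\left(-23 + 1\right) + H\right) = 2 \left(-22 + H\right) = -44 + 2 H$)
$\left(3616436 + R\right) \left(d{\left(v \right)} - 4860095\right) = \left(3616436 + 365159\right) \left(\left(-44 + 2 \left(- \frac{\sqrt{646}}{3}\right)\right) - 4860095\right) = 3981595 \left(\left(-44 - \frac{2 \sqrt{646}}{3}\right) - 4860095\right) = 3981595 \left(-4860139 - \frac{2 \sqrt{646}}{3}\right) = -19351105141705 - \frac{7963190 \sqrt{646}}{3}$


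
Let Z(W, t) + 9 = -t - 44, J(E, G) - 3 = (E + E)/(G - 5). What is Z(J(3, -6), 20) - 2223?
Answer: -2296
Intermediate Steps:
J(E, G) = 3 + 2*E/(-5 + G) (J(E, G) = 3 + (E + E)/(G - 5) = 3 + (2*E)/(-5 + G) = 3 + 2*E/(-5 + G))
Z(W, t) = -53 - t (Z(W, t) = -9 + (-t - 44) = -9 + (-44 - t) = -53 - t)
Z(J(3, -6), 20) - 2223 = (-53 - 1*20) - 2223 = (-53 - 20) - 2223 = -73 - 2223 = -2296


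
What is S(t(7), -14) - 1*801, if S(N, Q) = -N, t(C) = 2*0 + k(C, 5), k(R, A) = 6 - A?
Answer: -802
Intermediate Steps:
t(C) = 1 (t(C) = 2*0 + (6 - 1*5) = 0 + (6 - 5) = 0 + 1 = 1)
S(t(7), -14) - 1*801 = -1*1 - 1*801 = -1 - 801 = -802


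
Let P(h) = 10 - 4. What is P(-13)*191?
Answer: 1146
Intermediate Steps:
P(h) = 6
P(-13)*191 = 6*191 = 1146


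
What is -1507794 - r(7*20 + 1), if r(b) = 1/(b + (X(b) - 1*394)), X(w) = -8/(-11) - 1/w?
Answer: -589978681533/391286 ≈ -1.5078e+6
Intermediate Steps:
X(w) = 8/11 - 1/w (X(w) = -8*(-1/11) - 1/w = 8/11 - 1/w)
r(b) = 1/(-4326/11 + b - 1/b) (r(b) = 1/(b + ((8/11 - 1/b) - 1*394)) = 1/(b + ((8/11 - 1/b) - 394)) = 1/(b + (-4326/11 - 1/b)) = 1/(-4326/11 + b - 1/b))
-1507794 - r(7*20 + 1) = -1507794 - 11*(7*20 + 1)/(-11 - 4326*(7*20 + 1) + 11*(7*20 + 1)²) = -1507794 - 11*(140 + 1)/(-11 - 4326*(140 + 1) + 11*(140 + 1)²) = -1507794 - 11*141/(-11 - 4326*141 + 11*141²) = -1507794 - 11*141/(-11 - 609966 + 11*19881) = -1507794 - 11*141/(-11 - 609966 + 218691) = -1507794 - 11*141/(-391286) = -1507794 - 11*141*(-1)/391286 = -1507794 - 1*(-1551/391286) = -1507794 + 1551/391286 = -589978681533/391286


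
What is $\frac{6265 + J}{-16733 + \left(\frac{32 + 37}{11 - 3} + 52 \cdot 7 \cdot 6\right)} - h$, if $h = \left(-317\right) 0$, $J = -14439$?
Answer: $\frac{65392}{116323} \approx 0.56216$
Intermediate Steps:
$h = 0$
$\frac{6265 + J}{-16733 + \left(\frac{32 + 37}{11 - 3} + 52 \cdot 7 \cdot 6\right)} - h = \frac{6265 - 14439}{-16733 + \left(\frac{32 + 37}{11 - 3} + 52 \cdot 7 \cdot 6\right)} - 0 = - \frac{8174}{-16733 + \left(\frac{69}{8} + 52 \cdot 42\right)} + 0 = - \frac{8174}{-16733 + \left(69 \cdot \frac{1}{8} + 2184\right)} + 0 = - \frac{8174}{-16733 + \left(\frac{69}{8} + 2184\right)} + 0 = - \frac{8174}{-16733 + \frac{17541}{8}} + 0 = - \frac{8174}{- \frac{116323}{8}} + 0 = \left(-8174\right) \left(- \frac{8}{116323}\right) + 0 = \frac{65392}{116323} + 0 = \frac{65392}{116323}$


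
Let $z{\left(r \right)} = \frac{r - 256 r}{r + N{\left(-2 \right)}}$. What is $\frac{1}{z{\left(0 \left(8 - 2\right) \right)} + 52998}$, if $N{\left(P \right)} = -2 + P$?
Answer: $\frac{1}{52998} \approx 1.8869 \cdot 10^{-5}$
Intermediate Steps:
$z{\left(r \right)} = - \frac{255 r}{-4 + r}$ ($z{\left(r \right)} = \frac{r - 256 r}{r - 4} = \frac{\left(-255\right) r}{r - 4} = \frac{\left(-255\right) r}{-4 + r} = - \frac{255 r}{-4 + r}$)
$\frac{1}{z{\left(0 \left(8 - 2\right) \right)} + 52998} = \frac{1}{- \frac{255 \cdot 0 \left(8 - 2\right)}{-4 + 0 \left(8 - 2\right)} + 52998} = \frac{1}{- \frac{255 \cdot 0 \cdot 6}{-4 + 0 \cdot 6} + 52998} = \frac{1}{\left(-255\right) 0 \frac{1}{-4 + 0} + 52998} = \frac{1}{\left(-255\right) 0 \frac{1}{-4} + 52998} = \frac{1}{\left(-255\right) 0 \left(- \frac{1}{4}\right) + 52998} = \frac{1}{0 + 52998} = \frac{1}{52998}$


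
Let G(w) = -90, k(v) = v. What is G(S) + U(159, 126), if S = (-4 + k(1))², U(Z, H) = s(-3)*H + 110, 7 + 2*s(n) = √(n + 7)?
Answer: -295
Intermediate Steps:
s(n) = -7/2 + √(7 + n)/2 (s(n) = -7/2 + √(n + 7)/2 = -7/2 + √(7 + n)/2)
U(Z, H) = 110 - 5*H/2 (U(Z, H) = (-7/2 + √(7 - 3)/2)*H + 110 = (-7/2 + √4/2)*H + 110 = (-7/2 + (½)*2)*H + 110 = (-7/2 + 1)*H + 110 = -5*H/2 + 110 = 110 - 5*H/2)
S = 9 (S = (-4 + 1)² = (-3)² = 9)
G(S) + U(159, 126) = -90 + (110 - 5/2*126) = -90 + (110 - 315) = -90 - 205 = -295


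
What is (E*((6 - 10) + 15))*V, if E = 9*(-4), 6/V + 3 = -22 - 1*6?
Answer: 2376/31 ≈ 76.645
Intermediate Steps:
V = -6/31 (V = 6/(-3 + (-22 - 1*6)) = 6/(-3 + (-22 - 6)) = 6/(-3 - 28) = 6/(-31) = 6*(-1/31) = -6/31 ≈ -0.19355)
E = -36
(E*((6 - 10) + 15))*V = -36*((6 - 10) + 15)*(-6/31) = -36*(-4 + 15)*(-6/31) = -36*11*(-6/31) = -396*(-6/31) = 2376/31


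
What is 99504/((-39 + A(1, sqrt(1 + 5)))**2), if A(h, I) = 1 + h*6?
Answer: 6219/64 ≈ 97.172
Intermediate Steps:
A(h, I) = 1 + 6*h
99504/((-39 + A(1, sqrt(1 + 5)))**2) = 99504/((-39 + (1 + 6*1))**2) = 99504/((-39 + (1 + 6))**2) = 99504/((-39 + 7)**2) = 99504/((-32)**2) = 99504/1024 = 99504*(1/1024) = 6219/64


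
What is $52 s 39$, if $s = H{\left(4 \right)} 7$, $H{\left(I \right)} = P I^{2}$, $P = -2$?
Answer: $-454272$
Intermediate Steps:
$H{\left(I \right)} = - 2 I^{2}$
$s = -224$ ($s = - 2 \cdot 4^{2} \cdot 7 = \left(-2\right) 16 \cdot 7 = \left(-32\right) 7 = -224$)
$52 s 39 = 52 \left(-224\right) 39 = \left(-11648\right) 39 = -454272$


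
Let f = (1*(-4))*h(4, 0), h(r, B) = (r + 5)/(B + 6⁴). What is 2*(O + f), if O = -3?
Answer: -109/18 ≈ -6.0556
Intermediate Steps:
h(r, B) = (5 + r)/(1296 + B) (h(r, B) = (5 + r)/(B + 1296) = (5 + r)/(1296 + B))
f = -1/36 (f = (1*(-4))*((5 + 4)/(1296 + 0)) = -4*9/1296 = -9/324 = -4*1/144 = -1/36 ≈ -0.027778)
2*(O + f) = 2*(-3 - 1/36) = 2*(-109/36) = -109/18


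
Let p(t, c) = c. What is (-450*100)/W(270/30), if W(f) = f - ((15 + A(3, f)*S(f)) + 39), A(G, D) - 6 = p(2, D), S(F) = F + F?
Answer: 1000/7 ≈ 142.86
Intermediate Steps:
S(F) = 2*F
A(G, D) = 6 + D
W(f) = -54 + f - 2*f*(6 + f) (W(f) = f - ((15 + (6 + f)*(2*f)) + 39) = f - ((15 + 2*f*(6 + f)) + 39) = f - (54 + 2*f*(6 + f)) = f + (-54 - 2*f*(6 + f)) = -54 + f - 2*f*(6 + f))
(-450*100)/W(270/30) = (-450*100)/(-54 + 270/30 - 2*270/30*(6 + 270/30)) = -45000/(-54 + 270*(1/30) - 2*270*(1/30)*(6 + 270*(1/30))) = -45000/(-54 + 9 - 2*9*(6 + 9)) = -45000/(-54 + 9 - 2*9*15) = -45000/(-54 + 9 - 270) = -45000/(-315) = -45000*(-1/315) = 1000/7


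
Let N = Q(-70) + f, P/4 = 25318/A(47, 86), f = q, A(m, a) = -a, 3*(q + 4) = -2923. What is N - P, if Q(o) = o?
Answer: 16673/129 ≈ 129.25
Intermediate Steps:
q = -2935/3 (q = -4 + (⅓)*(-2923) = -4 - 2923/3 = -2935/3 ≈ -978.33)
f = -2935/3 ≈ -978.33
P = -50636/43 (P = 4*(25318/((-1*86))) = 4*(25318/(-86)) = 4*(25318*(-1/86)) = 4*(-12659/43) = -50636/43 ≈ -1177.6)
N = -3145/3 (N = -70 - 2935/3 = -3145/3 ≈ -1048.3)
N - P = -3145/3 - 1*(-50636/43) = -3145/3 + 50636/43 = 16673/129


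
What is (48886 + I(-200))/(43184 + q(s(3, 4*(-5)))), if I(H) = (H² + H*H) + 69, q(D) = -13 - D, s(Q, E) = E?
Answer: 42985/14397 ≈ 2.9857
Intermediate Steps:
I(H) = 69 + 2*H² (I(H) = (H² + H²) + 69 = 2*H² + 69 = 69 + 2*H²)
(48886 + I(-200))/(43184 + q(s(3, 4*(-5)))) = (48886 + (69 + 2*(-200)²))/(43184 + (-13 - 4*(-5))) = (48886 + (69 + 2*40000))/(43184 + (-13 - 1*(-20))) = (48886 + (69 + 80000))/(43184 + (-13 + 20)) = (48886 + 80069)/(43184 + 7) = 128955/43191 = 128955*(1/43191) = 42985/14397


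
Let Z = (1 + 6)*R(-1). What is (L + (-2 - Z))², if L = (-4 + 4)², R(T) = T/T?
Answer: 81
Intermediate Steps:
R(T) = 1
Z = 7 (Z = (1 + 6)*1 = 7*1 = 7)
L = 0 (L = 0² = 0)
(L + (-2 - Z))² = (0 + (-2 - 1*7))² = (0 + (-2 - 7))² = (0 - 9)² = (-9)² = 81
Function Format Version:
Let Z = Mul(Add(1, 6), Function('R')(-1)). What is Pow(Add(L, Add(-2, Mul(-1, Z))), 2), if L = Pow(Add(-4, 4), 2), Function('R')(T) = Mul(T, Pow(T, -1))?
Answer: 81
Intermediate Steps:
Function('R')(T) = 1
Z = 7 (Z = Mul(Add(1, 6), 1) = Mul(7, 1) = 7)
L = 0 (L = Pow(0, 2) = 0)
Pow(Add(L, Add(-2, Mul(-1, Z))), 2) = Pow(Add(0, Add(-2, Mul(-1, 7))), 2) = Pow(Add(0, Add(-2, -7)), 2) = Pow(Add(0, -9), 2) = Pow(-9, 2) = 81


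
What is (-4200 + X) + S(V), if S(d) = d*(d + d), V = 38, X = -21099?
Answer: -22411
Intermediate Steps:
S(d) = 2*d**2 (S(d) = d*(2*d) = 2*d**2)
(-4200 + X) + S(V) = (-4200 - 21099) + 2*38**2 = -25299 + 2*1444 = -25299 + 2888 = -22411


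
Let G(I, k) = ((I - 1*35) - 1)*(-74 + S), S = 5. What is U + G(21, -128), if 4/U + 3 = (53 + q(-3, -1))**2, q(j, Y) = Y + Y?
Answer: 1344467/1299 ≈ 1035.0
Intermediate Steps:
q(j, Y) = 2*Y
G(I, k) = 2484 - 69*I (G(I, k) = ((I - 1*35) - 1)*(-74 + 5) = ((I - 35) - 1)*(-69) = ((-35 + I) - 1)*(-69) = (-36 + I)*(-69) = 2484 - 69*I)
U = 2/1299 (U = 4/(-3 + (53 + 2*(-1))**2) = 4/(-3 + (53 - 2)**2) = 4/(-3 + 51**2) = 4/(-3 + 2601) = 4/2598 = 4*(1/2598) = 2/1299 ≈ 0.0015396)
U + G(21, -128) = 2/1299 + (2484 - 69*21) = 2/1299 + (2484 - 1449) = 2/1299 + 1035 = 1344467/1299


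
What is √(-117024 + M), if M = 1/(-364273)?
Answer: I*√15528478443901969/364273 ≈ 342.09*I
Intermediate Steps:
M = -1/364273 ≈ -2.7452e-6
√(-117024 + M) = √(-117024 - 1/364273) = √(-42628683553/364273) = I*√15528478443901969/364273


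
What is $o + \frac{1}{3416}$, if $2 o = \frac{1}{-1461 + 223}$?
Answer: $- \frac{235}{2114504} \approx -0.00011114$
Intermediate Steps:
$o = - \frac{1}{2476}$ ($o = \frac{1}{2 \left(-1461 + 223\right)} = \frac{1}{2 \left(-1238\right)} = \frac{1}{2} \left(- \frac{1}{1238}\right) = - \frac{1}{2476} \approx -0.00040388$)
$o + \frac{1}{3416} = - \frac{1}{2476} + \frac{1}{3416} = - \frac{235}{2114504}$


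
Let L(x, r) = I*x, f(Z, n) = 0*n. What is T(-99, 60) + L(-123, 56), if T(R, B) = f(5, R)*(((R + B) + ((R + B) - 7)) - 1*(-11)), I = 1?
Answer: -123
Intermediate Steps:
f(Z, n) = 0
L(x, r) = x (L(x, r) = 1*x = x)
T(R, B) = 0 (T(R, B) = 0*(((R + B) + ((R + B) - 7)) - 1*(-11)) = 0*(((B + R) + ((B + R) - 7)) + 11) = 0*(((B + R) + (-7 + B + R)) + 11) = 0*((-7 + 2*B + 2*R) + 11) = 0*(4 + 2*B + 2*R) = 0)
T(-99, 60) + L(-123, 56) = 0 - 123 = -123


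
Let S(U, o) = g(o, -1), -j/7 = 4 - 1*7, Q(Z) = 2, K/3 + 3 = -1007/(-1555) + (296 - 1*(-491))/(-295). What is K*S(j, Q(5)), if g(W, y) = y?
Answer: 1381737/91745 ≈ 15.061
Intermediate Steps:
K = -1381737/91745 (K = -9 + 3*(-1007/(-1555) + (296 - 1*(-491))/(-295)) = -9 + 3*(-1007*(-1/1555) + (296 + 491)*(-1/295)) = -9 + 3*(1007/1555 + 787*(-1/295)) = -9 + 3*(1007/1555 - 787/295) = -9 + 3*(-185344/91745) = -9 - 556032/91745 = -1381737/91745 ≈ -15.061)
j = 21 (j = -7*(4 - 1*7) = -7*(4 - 7) = -7*(-3) = 21)
S(U, o) = -1
K*S(j, Q(5)) = -1381737/91745*(-1) = 1381737/91745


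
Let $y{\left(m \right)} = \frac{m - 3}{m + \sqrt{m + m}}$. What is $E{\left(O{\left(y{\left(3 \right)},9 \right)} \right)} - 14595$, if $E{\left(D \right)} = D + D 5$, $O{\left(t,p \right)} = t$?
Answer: $-14595$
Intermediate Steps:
$y{\left(m \right)} = \frac{-3 + m}{m + \sqrt{2} \sqrt{m}}$ ($y{\left(m \right)} = \frac{-3 + m}{m + \sqrt{2 m}} = \frac{-3 + m}{m + \sqrt{2} \sqrt{m}}$)
$E{\left(D \right)} = 6 D$ ($E{\left(D \right)} = D + 5 D = 6 D$)
$E{\left(O{\left(y{\left(3 \right)},9 \right)} \right)} - 14595 = 6 \frac{-3 + 3}{3 + \sqrt{2} \sqrt{3}} - 14595 = 6 \frac{1}{3 + \sqrt{6}} \cdot 0 - 14595 = 6 \cdot 0 - 14595 = 0 - 14595 = -14595$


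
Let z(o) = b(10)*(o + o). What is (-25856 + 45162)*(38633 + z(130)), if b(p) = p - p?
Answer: 745848698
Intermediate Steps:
b(p) = 0
z(o) = 0 (z(o) = 0*(o + o) = 0*(2*o) = 0)
(-25856 + 45162)*(38633 + z(130)) = (-25856 + 45162)*(38633 + 0) = 19306*38633 = 745848698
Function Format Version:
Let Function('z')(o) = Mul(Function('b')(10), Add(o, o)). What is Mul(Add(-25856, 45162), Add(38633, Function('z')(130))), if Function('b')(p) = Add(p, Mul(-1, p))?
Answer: 745848698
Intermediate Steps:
Function('b')(p) = 0
Function('z')(o) = 0 (Function('z')(o) = Mul(0, Add(o, o)) = Mul(0, Mul(2, o)) = 0)
Mul(Add(-25856, 45162), Add(38633, Function('z')(130))) = Mul(Add(-25856, 45162), Add(38633, 0)) = Mul(19306, 38633) = 745848698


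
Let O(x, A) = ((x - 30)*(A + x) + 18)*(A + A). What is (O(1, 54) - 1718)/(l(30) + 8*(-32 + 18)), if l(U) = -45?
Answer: 172034/157 ≈ 1095.8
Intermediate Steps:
O(x, A) = 2*A*(18 + (-30 + x)*(A + x)) (O(x, A) = ((-30 + x)*(A + x) + 18)*(2*A) = (18 + (-30 + x)*(A + x))*(2*A) = 2*A*(18 + (-30 + x)*(A + x)))
(O(1, 54) - 1718)/(l(30) + 8*(-32 + 18)) = (2*54*(18 + 1² - 30*54 - 30*1 + 54*1) - 1718)/(-45 + 8*(-32 + 18)) = (2*54*(18 + 1 - 1620 - 30 + 54) - 1718)/(-45 + 8*(-14)) = (2*54*(-1577) - 1718)/(-45 - 112) = (-170316 - 1718)/(-157) = -172034*(-1/157) = 172034/157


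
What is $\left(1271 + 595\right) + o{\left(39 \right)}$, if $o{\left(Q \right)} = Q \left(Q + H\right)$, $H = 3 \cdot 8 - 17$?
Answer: $3660$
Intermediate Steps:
$H = 7$ ($H = 24 - 17 = 7$)
$o{\left(Q \right)} = Q \left(7 + Q\right)$ ($o{\left(Q \right)} = Q \left(Q + 7\right) = Q \left(7 + Q\right)$)
$\left(1271 + 595\right) + o{\left(39 \right)} = \left(1271 + 595\right) + 39 \left(7 + 39\right) = 1866 + 39 \cdot 46 = 1866 + 1794 = 3660$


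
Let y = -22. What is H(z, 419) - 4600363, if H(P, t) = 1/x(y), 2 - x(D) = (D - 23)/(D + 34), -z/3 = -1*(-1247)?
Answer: -105808345/23 ≈ -4.6004e+6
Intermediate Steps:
z = -3741 (z = -(-3)*(-1247) = -3*1247 = -3741)
x(D) = 2 - (-23 + D)/(34 + D) (x(D) = 2 - (D - 23)/(D + 34) = 2 - (-23 + D)/(34 + D))
H(P, t) = 4/23 (H(P, t) = 1/((91 - 22)/(34 - 22)) = 1/(69/12) = 1/((1/12)*69) = 1/(23/4) = 4/23)
H(z, 419) - 4600363 = 4/23 - 4600363 = -105808345/23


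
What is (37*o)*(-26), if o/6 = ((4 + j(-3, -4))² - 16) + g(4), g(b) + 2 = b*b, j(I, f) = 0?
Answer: -80808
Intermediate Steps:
g(b) = -2 + b² (g(b) = -2 + b*b = -2 + b²)
o = 84 (o = 6*(((4 + 0)² - 16) + (-2 + 4²)) = 6*((4² - 16) + (-2 + 16)) = 6*((16 - 16) + 14) = 6*(0 + 14) = 6*14 = 84)
(37*o)*(-26) = (37*84)*(-26) = 3108*(-26) = -80808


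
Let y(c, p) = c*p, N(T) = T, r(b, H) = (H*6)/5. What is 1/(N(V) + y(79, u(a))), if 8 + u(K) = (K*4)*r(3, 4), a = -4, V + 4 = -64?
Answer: -5/33836 ≈ -0.00014777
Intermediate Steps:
r(b, H) = 6*H/5 (r(b, H) = (6*H)*(1/5) = 6*H/5)
V = -68 (V = -4 - 64 = -68)
u(K) = -8 + 96*K/5 (u(K) = -8 + (K*4)*((6/5)*4) = -8 + (4*K)*(24/5) = -8 + 96*K/5)
1/(N(V) + y(79, u(a))) = 1/(-68 + 79*(-8 + (96/5)*(-4))) = 1/(-68 + 79*(-8 - 384/5)) = 1/(-68 + 79*(-424/5)) = 1/(-68 - 33496/5) = 1/(-33836/5) = -5/33836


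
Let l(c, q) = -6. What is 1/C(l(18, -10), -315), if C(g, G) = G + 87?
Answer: -1/228 ≈ -0.0043860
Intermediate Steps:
C(g, G) = 87 + G
1/C(l(18, -10), -315) = 1/(87 - 315) = 1/(-228) = -1/228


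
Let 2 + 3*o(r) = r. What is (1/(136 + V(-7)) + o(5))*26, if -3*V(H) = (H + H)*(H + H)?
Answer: 2795/106 ≈ 26.368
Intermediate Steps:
V(H) = -4*H²/3 (V(H) = -(H + H)*(H + H)/3 = -2*H*2*H/3 = -4*H²/3)
o(r) = -⅔ + r/3
(1/(136 + V(-7)) + o(5))*26 = (1/(136 - 4/3*(-7)²) + (-⅔ + (⅓)*5))*26 = (1/(136 - 4/3*49) + (-⅔ + 5/3))*26 = (1/(136 - 196/3) + 1)*26 = (1/(212/3) + 1)*26 = (3/212 + 1)*26 = (215/212)*26 = 2795/106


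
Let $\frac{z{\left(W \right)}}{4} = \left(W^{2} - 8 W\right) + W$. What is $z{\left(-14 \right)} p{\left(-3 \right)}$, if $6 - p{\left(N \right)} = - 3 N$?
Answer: $-3528$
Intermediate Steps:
$p{\left(N \right)} = 6 + 3 N$ ($p{\left(N \right)} = 6 - - 3 N = 6 + 3 N$)
$z{\left(W \right)} = - 28 W + 4 W^{2}$ ($z{\left(W \right)} = 4 \left(\left(W^{2} - 8 W\right) + W\right) = 4 \left(W^{2} - 7 W\right) = - 28 W + 4 W^{2}$)
$z{\left(-14 \right)} p{\left(-3 \right)} = 4 \left(-14\right) \left(-7 - 14\right) \left(6 + 3 \left(-3\right)\right) = 4 \left(-14\right) \left(-21\right) \left(6 - 9\right) = 1176 \left(-3\right) = -3528$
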